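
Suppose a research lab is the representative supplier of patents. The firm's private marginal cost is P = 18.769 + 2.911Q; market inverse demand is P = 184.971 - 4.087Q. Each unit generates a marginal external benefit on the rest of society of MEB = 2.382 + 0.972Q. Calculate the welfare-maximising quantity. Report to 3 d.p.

Social marginal cost = private MC − MEB = 16.387 + 1.939Q.
Set SMC = demand: 16.387 + 1.939Q = 184.971 - 4.087Q → Q* = 27.9761.

Q* = 27.976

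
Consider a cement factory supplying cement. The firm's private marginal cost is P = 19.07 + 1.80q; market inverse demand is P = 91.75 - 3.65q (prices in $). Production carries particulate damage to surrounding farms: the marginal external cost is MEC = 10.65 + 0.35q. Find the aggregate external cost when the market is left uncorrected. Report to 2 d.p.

Market equilibrium (private): 19.07 + 1.80q = 91.75 - 3.65q → q_m = 13.3358.
Total external cost = ∫₀^{q_m} (10.65 + 0.35q) dq = 10.65×13.3358 + ½×0.35×13.3358² = 173.1489.

$173.15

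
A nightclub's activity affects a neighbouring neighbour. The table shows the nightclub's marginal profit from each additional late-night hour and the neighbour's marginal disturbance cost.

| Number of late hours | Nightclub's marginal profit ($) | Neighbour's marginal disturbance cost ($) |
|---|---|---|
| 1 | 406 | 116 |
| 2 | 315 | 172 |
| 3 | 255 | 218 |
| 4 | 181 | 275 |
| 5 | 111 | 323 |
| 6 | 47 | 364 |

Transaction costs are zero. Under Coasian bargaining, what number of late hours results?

3

Bargaining reaches the level where marginal profit last exceeds marginal disturbance cost.
That holds through level 3 (255 ≥ 218) but not at 4 (181 < 275).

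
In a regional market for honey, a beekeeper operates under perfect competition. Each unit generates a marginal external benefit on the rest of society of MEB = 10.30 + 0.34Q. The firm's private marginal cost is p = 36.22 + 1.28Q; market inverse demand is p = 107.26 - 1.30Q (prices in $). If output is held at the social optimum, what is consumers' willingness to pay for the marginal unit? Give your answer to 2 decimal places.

P = $60.05

Social marginal cost = private MC − MEB = 25.92 + 0.94Q.
Set SMC = demand: 25.92 + 0.94Q = 107.26 - 1.30Q → Q* = 36.3125.
Consumer price on the demand curve at Q*: 107.26 − 1.30×36.3125 = 60.0538.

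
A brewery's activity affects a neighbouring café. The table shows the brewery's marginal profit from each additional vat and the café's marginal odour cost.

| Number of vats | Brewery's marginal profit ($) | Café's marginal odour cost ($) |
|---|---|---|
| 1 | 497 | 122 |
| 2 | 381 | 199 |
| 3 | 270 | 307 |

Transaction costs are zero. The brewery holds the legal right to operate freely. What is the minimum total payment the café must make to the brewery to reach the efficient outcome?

Left alone the brewery would choose level 3 (marginal profit stays positive).
Efficient level: k* = 2 (marginal profit ≥ marginal odour cost through 2).
The café must at least cover the brewery's forgone profit from cutting 3→2: 270 = 270.

$270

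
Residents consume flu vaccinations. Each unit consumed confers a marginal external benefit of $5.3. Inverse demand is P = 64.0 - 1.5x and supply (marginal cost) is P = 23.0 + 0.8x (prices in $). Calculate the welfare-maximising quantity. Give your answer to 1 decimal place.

x* = 20.1

Social marginal benefit = demand + MEB = 69.3 - 1.5x.
Set SMB = MC: 69.3 - 1.5x = 23.0 + 0.8x → x* = 20.1304.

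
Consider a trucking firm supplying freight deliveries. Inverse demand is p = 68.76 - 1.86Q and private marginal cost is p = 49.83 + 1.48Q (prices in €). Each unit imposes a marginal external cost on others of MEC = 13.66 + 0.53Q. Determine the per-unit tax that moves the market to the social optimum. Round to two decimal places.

tax = €14.38 per unit

Social marginal cost = private MC + MEC = 63.49 + 2.01Q.
Set SMC = demand: 63.49 + 2.01Q = 68.76 - 1.86Q → Q* = 1.3618.
The Pigouvian tax equals MEC at Q*: 13.66 + 0.53×1.3618 = 14.3818.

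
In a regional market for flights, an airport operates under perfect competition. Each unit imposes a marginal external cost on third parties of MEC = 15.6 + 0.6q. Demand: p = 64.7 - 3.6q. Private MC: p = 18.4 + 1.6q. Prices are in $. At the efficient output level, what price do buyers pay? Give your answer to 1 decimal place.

Social marginal cost = private MC + MEC = 34.0 + 2.2q.
Set SMC = demand: 34.0 + 2.2q = 64.7 - 3.6q → q* = 5.2931.
Consumer price on the demand curve at q*: 64.7 − 3.6×5.2931 = 45.6448.

P = $45.6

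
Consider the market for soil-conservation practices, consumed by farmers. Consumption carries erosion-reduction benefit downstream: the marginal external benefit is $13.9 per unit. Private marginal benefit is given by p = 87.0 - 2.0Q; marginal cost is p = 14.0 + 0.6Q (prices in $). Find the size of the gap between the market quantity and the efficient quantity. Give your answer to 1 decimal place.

5.3 units

Market equilibrium (private): 14.0 + 0.6Q = 87.0 - 2.0Q → Q_m = 28.0769.
Social marginal benefit = demand + MEB = 100.9 - 2.0Q.
Set SMB = MC: 100.9 - 2.0Q = 14.0 + 0.6Q → Q* = 33.4231.
Gap = |28.0769 − 33.4231| = 5.3462.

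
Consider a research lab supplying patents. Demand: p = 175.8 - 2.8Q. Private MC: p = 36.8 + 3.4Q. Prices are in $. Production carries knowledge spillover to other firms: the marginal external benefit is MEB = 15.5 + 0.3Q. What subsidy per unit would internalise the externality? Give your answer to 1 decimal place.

Social marginal cost = private MC − MEB = 21.3 + 3.1Q.
Set SMC = demand: 21.3 + 3.1Q = 175.8 - 2.8Q → Q* = 26.1864.
The Pigouvian subsidy equals MEB at Q*: 15.5 + 0.3×26.1864 = 23.3559.

subsidy = $23.4 per unit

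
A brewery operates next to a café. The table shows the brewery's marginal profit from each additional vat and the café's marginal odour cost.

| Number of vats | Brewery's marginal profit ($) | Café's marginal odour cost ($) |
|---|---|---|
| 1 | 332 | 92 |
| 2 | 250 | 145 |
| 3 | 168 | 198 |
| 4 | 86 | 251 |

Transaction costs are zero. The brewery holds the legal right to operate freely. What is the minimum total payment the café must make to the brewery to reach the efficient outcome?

Left alone the brewery would choose level 4 (marginal profit stays positive).
Efficient level: k* = 2 (marginal profit ≥ marginal odour cost through 2).
The café must at least cover the brewery's forgone profit from cutting 4→2: 168 + 86 = 254.

$254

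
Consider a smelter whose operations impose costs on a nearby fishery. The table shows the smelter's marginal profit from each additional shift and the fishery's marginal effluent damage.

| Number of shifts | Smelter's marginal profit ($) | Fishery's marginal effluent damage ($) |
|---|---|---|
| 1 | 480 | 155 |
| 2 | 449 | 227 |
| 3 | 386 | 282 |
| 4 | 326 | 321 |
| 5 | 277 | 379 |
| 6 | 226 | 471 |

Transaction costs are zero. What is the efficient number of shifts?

Bargaining reaches the level where marginal profit last exceeds marginal effluent damage.
That holds through level 4 (326 ≥ 321) but not at 5 (277 < 379).

4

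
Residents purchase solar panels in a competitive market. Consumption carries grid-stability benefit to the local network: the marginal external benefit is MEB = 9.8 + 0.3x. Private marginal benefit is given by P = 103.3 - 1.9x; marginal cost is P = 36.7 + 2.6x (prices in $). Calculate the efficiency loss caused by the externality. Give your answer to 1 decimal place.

DWL = $24.1

Market equilibrium (private): 36.7 + 2.6x = 103.3 - 1.9x → x_m = 14.8000.
Social marginal benefit = demand + MEB = 113.1 - 1.6x.
Set SMB = MC: 113.1 - 1.6x = 36.7 + 2.6x → x* = 18.1905.
Height of the DWL triangle at x_m is SMB(x_m) − MC(x_m) = MEB(x_m) = 14.2400.
DWL = ½ × 3.3905 × 14.2400 = 24.1404.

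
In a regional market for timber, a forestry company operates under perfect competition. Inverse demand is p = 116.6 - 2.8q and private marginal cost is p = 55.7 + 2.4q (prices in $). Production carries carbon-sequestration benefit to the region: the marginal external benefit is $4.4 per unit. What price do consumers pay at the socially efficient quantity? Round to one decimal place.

Social marginal cost = private MC − MEB = 51.3 + 2.4q.
Set SMC = demand: 51.3 + 2.4q = 116.6 - 2.8q → q* = 12.5577.
Consumer price on the demand curve at q*: 116.6 − 2.8×12.5577 = 81.4384.

P = $81.4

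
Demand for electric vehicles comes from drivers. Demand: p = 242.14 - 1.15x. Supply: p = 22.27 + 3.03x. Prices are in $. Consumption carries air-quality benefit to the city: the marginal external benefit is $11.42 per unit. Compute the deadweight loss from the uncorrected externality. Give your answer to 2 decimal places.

Market equilibrium (private): 22.27 + 3.03x = 242.14 - 1.15x → x_m = 52.6005.
Social marginal benefit = demand + MEB = 253.56 - 1.15x.
Set SMB = MC: 253.56 - 1.15x = 22.27 + 3.03x → x* = 55.3325.
The welfare-loss triangle has base |x_m − x*| and height MEB(x_m) (the vertical gap between SMB and MC is zero at x* and MEB at x_m).
DWL = ½ × 2.7320 × 11.4200 = 15.5997.

DWL = $15.60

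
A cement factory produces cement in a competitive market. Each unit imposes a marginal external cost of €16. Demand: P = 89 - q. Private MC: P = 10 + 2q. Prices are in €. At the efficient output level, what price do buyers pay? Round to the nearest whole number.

Social marginal cost = private MC + MEC = 26 + 2q.
Set SMC = demand: 26 + 2q = 89 - q → q* = 21.0000.
Consumer price on the demand curve at q*: 89 − 1×21.0000 = 68.0000.

P = €68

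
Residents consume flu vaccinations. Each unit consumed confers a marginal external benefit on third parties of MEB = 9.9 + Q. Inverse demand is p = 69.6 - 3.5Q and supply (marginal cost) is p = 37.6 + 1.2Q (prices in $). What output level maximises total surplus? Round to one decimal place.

Q* = 11.3

Social marginal benefit = demand + MEB = 79.5 - 2.5Q.
Set SMB = MC: 79.5 - 2.5Q = 37.6 + 1.2Q → Q* = 11.3243.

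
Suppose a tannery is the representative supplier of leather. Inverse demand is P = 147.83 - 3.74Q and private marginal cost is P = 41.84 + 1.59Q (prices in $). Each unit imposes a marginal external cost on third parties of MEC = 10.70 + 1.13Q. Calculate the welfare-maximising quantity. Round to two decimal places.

Q* = 14.75

Social marginal cost = private MC + MEC = 52.54 + 2.72Q.
Set SMC = demand: 52.54 + 2.72Q = 147.83 - 3.74Q → Q* = 14.7508.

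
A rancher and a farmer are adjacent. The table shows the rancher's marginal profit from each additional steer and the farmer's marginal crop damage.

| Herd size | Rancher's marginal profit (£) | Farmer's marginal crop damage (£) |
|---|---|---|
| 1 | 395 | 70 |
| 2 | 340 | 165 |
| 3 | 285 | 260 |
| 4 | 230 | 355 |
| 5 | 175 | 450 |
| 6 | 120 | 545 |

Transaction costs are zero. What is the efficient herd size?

Bargaining reaches the level where marginal profit last exceeds marginal crop damage.
That holds through level 3 (285 ≥ 260) but not at 4 (230 < 355).

3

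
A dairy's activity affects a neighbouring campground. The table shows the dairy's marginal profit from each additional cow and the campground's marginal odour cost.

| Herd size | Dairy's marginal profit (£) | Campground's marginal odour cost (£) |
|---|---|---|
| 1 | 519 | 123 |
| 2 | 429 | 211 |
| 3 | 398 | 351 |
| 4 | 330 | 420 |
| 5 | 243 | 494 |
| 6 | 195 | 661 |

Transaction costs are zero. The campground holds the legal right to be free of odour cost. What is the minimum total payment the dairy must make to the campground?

£685

Efficient level: marginal profit ≥ marginal odour cost through level 3, so k* = 3.
With the campground holding the right, the dairy must at least compensate total damage at k*: 123 + 211 + 351 = 685.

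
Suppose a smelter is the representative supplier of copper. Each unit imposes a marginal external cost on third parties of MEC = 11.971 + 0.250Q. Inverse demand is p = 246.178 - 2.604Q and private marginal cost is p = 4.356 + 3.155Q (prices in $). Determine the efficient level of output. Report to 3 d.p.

Social marginal cost = private MC + MEC = 16.327 + 3.405Q.
Set SMC = demand: 16.327 + 3.405Q = 246.178 - 2.604Q → Q* = 38.2511.

Q* = 38.251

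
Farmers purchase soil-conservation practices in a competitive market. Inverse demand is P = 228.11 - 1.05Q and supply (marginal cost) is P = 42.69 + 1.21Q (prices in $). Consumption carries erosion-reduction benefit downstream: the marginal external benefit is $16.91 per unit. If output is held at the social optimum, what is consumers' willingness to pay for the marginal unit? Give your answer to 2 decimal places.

Social marginal benefit = demand + MEB = 245.02 - 1.05Q.
Set SMB = MC: 245.02 - 1.05Q = 42.69 + 1.21Q → Q* = 89.5265.
Consumer price on the demand curve at Q*: 228.11 − 1.05×89.5265 = 134.1072.

P = $134.11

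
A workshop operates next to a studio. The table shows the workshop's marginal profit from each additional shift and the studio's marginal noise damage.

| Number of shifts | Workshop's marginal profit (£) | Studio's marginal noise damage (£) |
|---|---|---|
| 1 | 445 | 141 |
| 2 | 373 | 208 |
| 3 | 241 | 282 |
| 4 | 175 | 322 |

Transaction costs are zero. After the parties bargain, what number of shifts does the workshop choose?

2

Bargaining reaches the level where marginal profit last exceeds marginal noise damage.
That holds through level 2 (373 ≥ 208) but not at 3 (241 < 282).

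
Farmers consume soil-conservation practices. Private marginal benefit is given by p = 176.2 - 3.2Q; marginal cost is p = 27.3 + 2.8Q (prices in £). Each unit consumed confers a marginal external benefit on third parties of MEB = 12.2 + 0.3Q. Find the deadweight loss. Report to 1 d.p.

DWL = £33.9

Market equilibrium (private): 27.3 + 2.8Q = 176.2 - 3.2Q → Q_m = 24.8167.
Social marginal benefit = demand + MEB = 188.4 - 2.9Q.
Set SMB = MC: 188.4 - 2.9Q = 27.3 + 2.8Q → Q* = 28.2632.
Height of the DWL triangle at Q_m is SMB(Q_m) − MC(Q_m) = MEB(Q_m) = 19.6450.
DWL = ½ × 3.4465 × 19.6450 = 33.8532.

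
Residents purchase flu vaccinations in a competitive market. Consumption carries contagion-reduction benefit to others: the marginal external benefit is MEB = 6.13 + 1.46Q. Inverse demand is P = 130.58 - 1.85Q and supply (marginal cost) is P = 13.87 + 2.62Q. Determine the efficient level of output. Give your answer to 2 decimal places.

Q* = 40.81

Social marginal benefit = demand + MEB = 136.71 - 0.39Q.
Set SMB = MC: 136.71 - 0.39Q = 13.87 + 2.62Q → Q* = 40.8106.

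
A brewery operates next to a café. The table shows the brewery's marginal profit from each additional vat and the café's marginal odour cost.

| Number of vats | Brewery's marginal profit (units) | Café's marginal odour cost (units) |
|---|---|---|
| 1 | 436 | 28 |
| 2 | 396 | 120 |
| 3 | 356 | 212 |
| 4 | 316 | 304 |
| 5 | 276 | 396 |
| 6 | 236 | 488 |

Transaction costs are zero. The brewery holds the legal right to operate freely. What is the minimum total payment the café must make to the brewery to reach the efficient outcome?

Left alone the brewery would choose level 6 (marginal profit stays positive).
Efficient level: k* = 4 (marginal profit ≥ marginal odour cost through 4).
The café must at least cover the brewery's forgone profit from cutting 6→4: 276 + 236 = 512.

512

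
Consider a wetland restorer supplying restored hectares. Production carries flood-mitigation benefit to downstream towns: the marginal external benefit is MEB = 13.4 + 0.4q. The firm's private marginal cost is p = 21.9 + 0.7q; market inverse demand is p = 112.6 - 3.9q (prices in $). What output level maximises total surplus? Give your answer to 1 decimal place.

Social marginal cost = private MC − MEB = 8.5 + 0.3q.
Set SMC = demand: 8.5 + 0.3q = 112.6 - 3.9q → q* = 24.7857.

q* = 24.8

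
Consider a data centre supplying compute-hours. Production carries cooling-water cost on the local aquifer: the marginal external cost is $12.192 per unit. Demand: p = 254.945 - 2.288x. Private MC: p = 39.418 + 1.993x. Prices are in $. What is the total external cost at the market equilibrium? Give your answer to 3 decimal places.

Market equilibrium (private): 39.418 + 1.993x = 254.945 - 2.288x → x_m = 50.3450.
Total external cost = MEC × x_m = 12.192 × 50.3450 = 613.8062.

$613.806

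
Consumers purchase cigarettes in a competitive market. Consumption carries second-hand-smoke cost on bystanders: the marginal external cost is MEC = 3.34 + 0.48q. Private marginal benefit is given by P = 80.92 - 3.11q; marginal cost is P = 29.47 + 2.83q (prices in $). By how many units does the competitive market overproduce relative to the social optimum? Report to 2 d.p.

1.17 units

Market equilibrium (private): 29.47 + 2.83q = 80.92 - 3.11q → q_m = 8.6616.
Social marginal benefit = demand − MEC = 77.58 - 3.59q.
Set SMB = MC: 77.58 - 3.59q = 29.47 + 2.83q → q* = 7.4938.
Gap = |8.6616 − 7.4938| = 1.1678.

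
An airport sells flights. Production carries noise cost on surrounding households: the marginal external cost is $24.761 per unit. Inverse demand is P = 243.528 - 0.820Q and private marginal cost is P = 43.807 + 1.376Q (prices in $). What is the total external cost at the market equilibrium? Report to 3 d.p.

$2251.954

Market equilibrium (private): 43.807 + 1.376Q = 243.528 - 0.820Q → Q_m = 90.9476.
Total external cost = MEC × Q_m = 24.761 × 90.9476 = 2251.9535.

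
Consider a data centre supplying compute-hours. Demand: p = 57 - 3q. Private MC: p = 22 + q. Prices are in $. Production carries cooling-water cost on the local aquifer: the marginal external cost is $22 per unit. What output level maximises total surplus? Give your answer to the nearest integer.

q* = 3

Social marginal cost = private MC + MEC = 44 + q.
Set SMC = demand: 44 + q = 57 - 3q → q* = 3.2500.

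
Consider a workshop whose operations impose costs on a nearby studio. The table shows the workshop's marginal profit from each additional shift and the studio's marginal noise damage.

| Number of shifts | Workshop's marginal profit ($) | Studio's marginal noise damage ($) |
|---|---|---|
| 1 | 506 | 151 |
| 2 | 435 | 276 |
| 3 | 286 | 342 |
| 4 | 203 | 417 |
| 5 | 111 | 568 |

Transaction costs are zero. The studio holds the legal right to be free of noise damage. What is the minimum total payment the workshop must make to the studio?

Efficient level: marginal profit ≥ marginal noise damage through level 2, so k* = 2.
With the studio holding the right, the workshop must at least compensate total damage at k*: 151 + 276 = 427.

$427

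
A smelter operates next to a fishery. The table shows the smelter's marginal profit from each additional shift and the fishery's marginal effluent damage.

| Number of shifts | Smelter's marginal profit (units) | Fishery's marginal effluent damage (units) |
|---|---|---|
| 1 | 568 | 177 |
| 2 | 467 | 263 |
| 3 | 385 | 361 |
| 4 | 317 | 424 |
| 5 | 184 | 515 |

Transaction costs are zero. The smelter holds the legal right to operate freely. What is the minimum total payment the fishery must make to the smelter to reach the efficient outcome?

Left alone the smelter would choose level 5 (marginal profit stays positive).
Efficient level: k* = 3 (marginal profit ≥ marginal effluent damage through 3).
The fishery must at least cover the smelter's forgone profit from cutting 5→3: 317 + 184 = 501.

501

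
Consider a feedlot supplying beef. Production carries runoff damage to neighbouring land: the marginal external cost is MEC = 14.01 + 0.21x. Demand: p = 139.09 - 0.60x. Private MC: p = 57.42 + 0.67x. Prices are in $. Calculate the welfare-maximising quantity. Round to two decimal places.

x* = 45.72

Social marginal cost = private MC + MEC = 71.43 + 0.88x.
Set SMC = demand: 71.43 + 0.88x = 139.09 - 0.60x → x* = 45.7162.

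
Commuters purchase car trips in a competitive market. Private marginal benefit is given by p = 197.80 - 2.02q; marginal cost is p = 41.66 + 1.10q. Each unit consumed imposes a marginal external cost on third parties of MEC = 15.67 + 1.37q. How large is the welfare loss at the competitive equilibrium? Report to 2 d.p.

DWL = 790.08

Market equilibrium (private): 41.66 + 1.10q = 197.80 - 2.02q → q_m = 50.0449.
Social marginal benefit = demand − MEC = 182.13 - 3.39q.
Set SMB = MC: 182.13 - 3.39q = 41.66 + 1.10q → q* = 31.2851.
The welfare-loss triangle has base |q_m − q*| and height MEC(q_m) (the vertical gap between SMB and MC is zero at q* and MEC at q_m).
DWL = ½ × 18.7598 × 84.2315 = 790.0830.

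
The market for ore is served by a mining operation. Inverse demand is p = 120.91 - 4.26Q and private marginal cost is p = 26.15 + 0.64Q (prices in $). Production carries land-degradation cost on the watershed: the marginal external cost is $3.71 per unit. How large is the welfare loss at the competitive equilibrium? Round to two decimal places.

Market equilibrium (private): 26.15 + 0.64Q = 120.91 - 4.26Q → Q_m = 19.3388.
Social marginal cost = private MC + MEC = 29.86 + 0.64Q.
Set SMC = demand: 29.86 + 0.64Q = 120.91 - 4.26Q → Q* = 18.5816.
The welfare-loss triangle has base |Q_m − Q*| and height MEC(Q_m) (the vertical gap between SMC and demand is zero at Q* and MEC at Q_m).
DWL = ½ × 0.7572 × 3.7100 = 1.4046.

DWL = $1.40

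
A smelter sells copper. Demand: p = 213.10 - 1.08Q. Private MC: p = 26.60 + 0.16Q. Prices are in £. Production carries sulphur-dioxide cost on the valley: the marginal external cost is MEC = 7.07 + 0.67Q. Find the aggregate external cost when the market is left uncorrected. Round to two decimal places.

£8641.43

Market equilibrium (private): 26.60 + 0.16Q = 213.10 - 1.08Q → Q_m = 150.4032.
Total external cost = ∫₀^{Q_m} (7.07 + 0.67Q) dQ = 7.07×150.4032 + ½×0.67×150.4032² = 8641.4267.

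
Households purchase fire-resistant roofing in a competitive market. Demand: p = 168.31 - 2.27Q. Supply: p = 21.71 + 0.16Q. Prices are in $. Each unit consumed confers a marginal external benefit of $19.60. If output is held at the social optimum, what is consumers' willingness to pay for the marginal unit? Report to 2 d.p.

Social marginal benefit = demand + MEB = 187.91 - 2.27Q.
Set SMB = MC: 187.91 - 2.27Q = 21.71 + 0.16Q → Q* = 68.3951.
Consumer price on the demand curve at Q*: 168.31 − 2.27×68.3951 = 13.0531.

P = $13.05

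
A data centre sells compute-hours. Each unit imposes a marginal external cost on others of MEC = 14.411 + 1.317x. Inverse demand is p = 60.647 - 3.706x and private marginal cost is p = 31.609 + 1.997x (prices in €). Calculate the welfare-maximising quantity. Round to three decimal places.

x* = 2.084

Social marginal cost = private MC + MEC = 46.020 + 3.314x.
Set SMC = demand: 46.020 + 3.314x = 60.647 - 3.706x → x* = 2.0836.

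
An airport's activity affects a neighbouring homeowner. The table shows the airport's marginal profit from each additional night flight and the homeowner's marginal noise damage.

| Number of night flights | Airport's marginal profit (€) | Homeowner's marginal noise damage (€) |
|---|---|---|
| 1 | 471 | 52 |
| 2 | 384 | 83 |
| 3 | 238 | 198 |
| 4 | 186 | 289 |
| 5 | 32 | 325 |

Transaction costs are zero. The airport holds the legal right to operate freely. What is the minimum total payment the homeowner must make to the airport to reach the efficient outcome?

Left alone the airport would choose level 5 (marginal profit stays positive).
Efficient level: k* = 3 (marginal profit ≥ marginal noise damage through 3).
The homeowner must at least cover the airport's forgone profit from cutting 5→3: 186 + 32 = 218.

€218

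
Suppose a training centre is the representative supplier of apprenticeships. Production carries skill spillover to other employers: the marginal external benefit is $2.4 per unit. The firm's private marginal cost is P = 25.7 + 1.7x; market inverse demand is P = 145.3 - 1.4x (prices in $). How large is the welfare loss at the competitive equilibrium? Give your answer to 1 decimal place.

DWL = $0.9

Market equilibrium (private): 25.7 + 1.7x = 145.3 - 1.4x → x_m = 38.5806.
Social marginal cost = private MC − MEB = 23.3 + 1.7x.
Set SMC = demand: 23.3 + 1.7x = 145.3 - 1.4x → x* = 39.3548.
Between x* and x_m the wedge demand − SMC runs linearly from 0 to MEB(x_m), so the loss is a triangle.
DWL = ½ × 0.7742 × 2.4000 = 0.9290.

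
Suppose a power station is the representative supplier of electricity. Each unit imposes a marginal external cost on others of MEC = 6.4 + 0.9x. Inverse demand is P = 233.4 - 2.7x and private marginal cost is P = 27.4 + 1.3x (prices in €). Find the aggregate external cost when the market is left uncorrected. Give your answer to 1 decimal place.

Market equilibrium (private): 27.4 + 1.3x = 233.4 - 2.7x → x_m = 51.5000.
Total external cost = ∫₀^{x_m} (6.4 + 0.9x) dx = 6.4×51.5000 + ½×0.9×51.5000² = 1523.1125.

€1523.1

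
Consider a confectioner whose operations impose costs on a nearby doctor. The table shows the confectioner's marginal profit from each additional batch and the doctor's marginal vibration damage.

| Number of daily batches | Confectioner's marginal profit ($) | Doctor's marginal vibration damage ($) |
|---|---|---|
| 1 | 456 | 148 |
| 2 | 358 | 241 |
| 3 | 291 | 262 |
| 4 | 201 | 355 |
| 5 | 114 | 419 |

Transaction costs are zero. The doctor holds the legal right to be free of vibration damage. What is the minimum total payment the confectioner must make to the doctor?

Efficient level: marginal profit ≥ marginal vibration damage through level 3, so k* = 3.
With the doctor holding the right, the confectioner must at least compensate total damage at k*: 148 + 241 + 262 = 651.

$651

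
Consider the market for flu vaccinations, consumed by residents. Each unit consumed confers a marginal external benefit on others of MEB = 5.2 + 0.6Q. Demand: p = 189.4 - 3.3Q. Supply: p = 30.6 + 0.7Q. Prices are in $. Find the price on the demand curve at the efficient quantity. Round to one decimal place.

P = $30.2

Social marginal benefit = demand + MEB = 194.6 - 2.7Q.
Set SMB = MC: 194.6 - 2.7Q = 30.6 + 0.7Q → Q* = 48.2353.
Consumer price on the demand curve at Q*: 189.4 − 3.3×48.2353 = 30.2235.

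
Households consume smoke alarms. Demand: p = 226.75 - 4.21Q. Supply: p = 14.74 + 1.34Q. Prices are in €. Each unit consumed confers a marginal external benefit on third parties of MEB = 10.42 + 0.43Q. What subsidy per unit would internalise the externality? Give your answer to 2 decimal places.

subsidy = €29.10 per unit

Social marginal benefit = demand + MEB = 237.17 - 3.78Q.
Set SMB = MC: 237.17 - 3.78Q = 14.74 + 1.34Q → Q* = 43.4434.
The Pigouvian subsidy equals MEB at Q*: 10.42 + 0.43×43.4434 = 29.1007.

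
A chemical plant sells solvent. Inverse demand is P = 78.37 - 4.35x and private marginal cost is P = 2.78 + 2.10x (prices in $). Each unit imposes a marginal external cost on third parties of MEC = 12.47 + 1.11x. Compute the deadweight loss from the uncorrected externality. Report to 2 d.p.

DWL = $42.93

Market equilibrium (private): 2.78 + 2.10x = 78.37 - 4.35x → x_m = 11.7194.
Social marginal cost = private MC + MEC = 15.25 + 3.21x.
Set SMC = demand: 15.25 + 3.21x = 78.37 - 4.35x → x* = 8.3492.
The loss is the area between SMC and demand from x* to x_m; with linear curves that's a triangle of height MEC(x_m).
DWL = ½ × 3.3702 × 25.4785 = 42.9338.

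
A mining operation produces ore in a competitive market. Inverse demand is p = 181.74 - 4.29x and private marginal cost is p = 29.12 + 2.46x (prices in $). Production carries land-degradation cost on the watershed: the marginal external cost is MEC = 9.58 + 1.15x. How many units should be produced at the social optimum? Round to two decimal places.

Social marginal cost = private MC + MEC = 38.70 + 3.61x.
Set SMC = demand: 38.70 + 3.61x = 181.74 - 4.29x → x* = 18.1063.

x* = 18.11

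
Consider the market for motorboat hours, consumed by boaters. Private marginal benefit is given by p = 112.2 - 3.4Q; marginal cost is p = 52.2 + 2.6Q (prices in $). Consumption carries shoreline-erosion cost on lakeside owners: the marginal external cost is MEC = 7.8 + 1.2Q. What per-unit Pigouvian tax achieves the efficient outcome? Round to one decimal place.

Social marginal benefit = demand − MEC = 104.4 - 4.6Q.
Set SMB = MC: 104.4 - 4.6Q = 52.2 + 2.6Q → Q* = 7.2500.
The Pigouvian tax equals MEC at Q*: 7.8 + 1.2×7.2500 = 16.5000.

tax = $16.5 per unit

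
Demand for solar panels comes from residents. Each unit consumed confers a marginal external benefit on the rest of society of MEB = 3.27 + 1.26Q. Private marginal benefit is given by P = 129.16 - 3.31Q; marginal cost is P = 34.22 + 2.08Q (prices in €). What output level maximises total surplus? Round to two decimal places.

Q* = 23.78

Social marginal benefit = demand + MEB = 132.43 - 2.05Q.
Set SMB = MC: 132.43 - 2.05Q = 34.22 + 2.08Q → Q* = 23.7797.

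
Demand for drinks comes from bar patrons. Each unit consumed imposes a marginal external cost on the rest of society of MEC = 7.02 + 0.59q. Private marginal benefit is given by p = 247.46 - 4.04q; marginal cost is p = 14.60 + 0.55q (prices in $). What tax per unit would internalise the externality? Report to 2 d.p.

Social marginal benefit = demand − MEC = 240.44 - 4.63q.
Set SMB = MC: 240.44 - 4.63q = 14.60 + 0.55q → q* = 43.5985.
The Pigouvian tax equals MEC at q*: 7.02 + 0.59×43.5985 = 32.7431.

tax = $32.74 per unit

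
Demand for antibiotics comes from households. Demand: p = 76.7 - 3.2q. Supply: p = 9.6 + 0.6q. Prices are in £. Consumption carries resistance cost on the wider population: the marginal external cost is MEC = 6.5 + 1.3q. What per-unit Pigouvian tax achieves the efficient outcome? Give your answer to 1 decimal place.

Social marginal benefit = demand − MEC = 70.2 - 4.5q.
Set SMB = MC: 70.2 - 4.5q = 9.6 + 0.6q → q* = 11.8824.
The Pigouvian tax equals MEC at q*: 6.5 + 1.3×11.8824 = 21.9471.

tax = £21.9 per unit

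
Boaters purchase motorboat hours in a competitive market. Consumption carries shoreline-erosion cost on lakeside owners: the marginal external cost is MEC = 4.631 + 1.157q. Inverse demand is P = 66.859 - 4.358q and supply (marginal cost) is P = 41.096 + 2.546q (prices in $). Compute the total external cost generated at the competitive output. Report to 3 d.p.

Market equilibrium (private): 41.096 + 2.546q = 66.859 - 4.358q → q_m = 3.7316.
Total external cost = ∫₀^{q_m} (4.631 + 1.157q) dq = 4.631×3.7316 + ½×1.157×3.7316² = 25.3366.

$25.337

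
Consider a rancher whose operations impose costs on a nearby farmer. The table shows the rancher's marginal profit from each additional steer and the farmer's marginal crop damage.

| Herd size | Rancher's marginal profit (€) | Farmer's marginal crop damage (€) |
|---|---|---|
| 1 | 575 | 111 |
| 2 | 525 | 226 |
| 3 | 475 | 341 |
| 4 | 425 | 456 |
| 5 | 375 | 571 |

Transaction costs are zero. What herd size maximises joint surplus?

Bargaining reaches the level where marginal profit last exceeds marginal crop damage.
That holds through level 3 (475 ≥ 341) but not at 4 (425 < 456).

3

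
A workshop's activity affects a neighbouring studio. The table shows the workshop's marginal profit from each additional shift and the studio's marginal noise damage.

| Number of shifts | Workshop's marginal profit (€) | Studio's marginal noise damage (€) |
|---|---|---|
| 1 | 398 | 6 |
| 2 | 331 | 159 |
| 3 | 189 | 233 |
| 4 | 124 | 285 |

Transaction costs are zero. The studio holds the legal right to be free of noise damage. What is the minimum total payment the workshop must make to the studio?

Efficient level: marginal profit ≥ marginal noise damage through level 2, so k* = 2.
With the studio holding the right, the workshop must at least compensate total damage at k*: 6 + 159 = 165.

€165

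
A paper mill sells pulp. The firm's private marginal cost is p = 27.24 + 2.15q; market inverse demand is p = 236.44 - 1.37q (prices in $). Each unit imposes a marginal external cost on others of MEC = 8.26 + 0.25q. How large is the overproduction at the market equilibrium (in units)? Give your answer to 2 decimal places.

6.13 units

Market equilibrium (private): 27.24 + 2.15q = 236.44 - 1.37q → q_m = 59.4318.
Social marginal cost = private MC + MEC = 35.50 + 2.40q.
Set SMC = demand: 35.50 + 2.40q = 236.44 - 1.37q → q* = 53.2997.
Gap = |59.4318 − 53.2997| = 6.1321.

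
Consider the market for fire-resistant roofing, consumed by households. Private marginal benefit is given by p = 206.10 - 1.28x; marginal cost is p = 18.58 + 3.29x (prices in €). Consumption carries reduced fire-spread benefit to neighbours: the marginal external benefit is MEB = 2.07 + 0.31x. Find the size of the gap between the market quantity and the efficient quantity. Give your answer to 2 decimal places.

3.47 units

Market equilibrium (private): 18.58 + 3.29x = 206.10 - 1.28x → x_m = 41.0328.
Social marginal benefit = demand + MEB = 208.17 - 0.97x.
Set SMB = MC: 208.17 - 0.97x = 18.58 + 3.29x → x* = 44.5047.
Gap = |41.0328 − 44.5047| = 3.4719.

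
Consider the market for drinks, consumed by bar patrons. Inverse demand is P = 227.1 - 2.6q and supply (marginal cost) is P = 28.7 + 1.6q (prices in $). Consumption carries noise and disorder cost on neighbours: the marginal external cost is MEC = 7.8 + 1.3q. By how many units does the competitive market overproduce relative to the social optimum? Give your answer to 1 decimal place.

Market equilibrium (private): 28.7 + 1.6q = 227.1 - 2.6q → q_m = 47.2381.
Social marginal benefit = demand − MEC = 219.3 - 3.9q.
Set SMB = MC: 219.3 - 3.9q = 28.7 + 1.6q → q* = 34.6545.
Gap = |47.2381 − 34.6545| = 12.5836.

12.6 units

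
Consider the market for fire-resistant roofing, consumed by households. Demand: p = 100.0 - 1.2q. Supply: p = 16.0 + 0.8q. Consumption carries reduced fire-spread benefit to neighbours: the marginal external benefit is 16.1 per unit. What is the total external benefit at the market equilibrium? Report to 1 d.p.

Market equilibrium (private): 16.0 + 0.8q = 100.0 - 1.2q → q_m = 42.0000.
Total external benefit = MEB × q_m = 16.1 × 42.0000 = 676.2000.

676.2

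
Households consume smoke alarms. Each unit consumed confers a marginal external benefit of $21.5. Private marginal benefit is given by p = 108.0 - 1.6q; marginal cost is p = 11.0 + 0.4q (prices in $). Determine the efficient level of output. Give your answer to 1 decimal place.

Social marginal benefit = demand + MEB = 129.5 - 1.6q.
Set SMB = MC: 129.5 - 1.6q = 11.0 + 0.4q → q* = 59.2500.

q* = 59.3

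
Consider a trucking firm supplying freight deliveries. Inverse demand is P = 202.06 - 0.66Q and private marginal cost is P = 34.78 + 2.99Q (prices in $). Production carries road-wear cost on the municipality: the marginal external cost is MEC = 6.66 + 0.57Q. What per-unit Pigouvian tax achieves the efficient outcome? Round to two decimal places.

tax = $28.36 per unit

Social marginal cost = private MC + MEC = 41.44 + 3.56Q.
Set SMC = demand: 41.44 + 3.56Q = 202.06 - 0.66Q → Q* = 38.0616.
The Pigouvian tax equals MEC at Q*: 6.66 + 0.57×38.0616 = 28.3551.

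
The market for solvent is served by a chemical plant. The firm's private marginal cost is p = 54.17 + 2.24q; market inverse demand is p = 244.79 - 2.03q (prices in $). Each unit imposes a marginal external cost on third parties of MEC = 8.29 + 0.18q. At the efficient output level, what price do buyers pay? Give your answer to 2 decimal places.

Social marginal cost = private MC + MEC = 62.46 + 2.42q.
Set SMC = demand: 62.46 + 2.42q = 244.79 - 2.03q → q* = 40.9730.
Consumer price on the demand curve at q*: 244.79 − 2.03×40.9730 = 161.6148.

P = $161.61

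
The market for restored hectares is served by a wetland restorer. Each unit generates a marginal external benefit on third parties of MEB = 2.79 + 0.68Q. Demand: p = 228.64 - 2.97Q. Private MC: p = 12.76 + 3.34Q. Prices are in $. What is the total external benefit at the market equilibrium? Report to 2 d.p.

$493.42

Market equilibrium (private): 12.76 + 3.34Q = 228.64 - 2.97Q → Q_m = 34.2124.
Total external benefit = ∫₀^{Q_m} (2.79 + 0.68Q) dQ = 2.79×34.2124 + ½×0.68×34.2124² = 493.4186.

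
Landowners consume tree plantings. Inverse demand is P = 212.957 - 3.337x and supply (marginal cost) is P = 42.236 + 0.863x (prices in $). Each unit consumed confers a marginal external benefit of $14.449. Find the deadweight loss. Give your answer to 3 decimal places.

DWL = $24.854

Market equilibrium (private): 42.236 + 0.863x = 212.957 - 3.337x → x_m = 40.6479.
Social marginal benefit = demand + MEB = 227.406 - 3.337x.
Set SMB = MC: 227.406 - 3.337x = 42.236 + 0.863x → x* = 44.0881.
Between x* and x_m the wedge SMB − MC runs linearly from 0 to MEB(x_m), so the loss is a triangle.
DWL = ½ × 3.4402 × 14.4490 = 24.8537.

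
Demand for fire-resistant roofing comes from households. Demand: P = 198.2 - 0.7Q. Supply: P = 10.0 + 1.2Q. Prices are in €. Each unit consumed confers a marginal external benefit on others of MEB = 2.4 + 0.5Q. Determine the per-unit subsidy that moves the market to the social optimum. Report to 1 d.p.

Social marginal benefit = demand + MEB = 200.6 - 0.2Q.
Set SMB = MC: 200.6 - 0.2Q = 10.0 + 1.2Q → Q* = 136.1429.
The Pigouvian subsidy equals MEB at Q*: 2.4 + 0.5×136.1429 = 70.4715.

subsidy = €70.5 per unit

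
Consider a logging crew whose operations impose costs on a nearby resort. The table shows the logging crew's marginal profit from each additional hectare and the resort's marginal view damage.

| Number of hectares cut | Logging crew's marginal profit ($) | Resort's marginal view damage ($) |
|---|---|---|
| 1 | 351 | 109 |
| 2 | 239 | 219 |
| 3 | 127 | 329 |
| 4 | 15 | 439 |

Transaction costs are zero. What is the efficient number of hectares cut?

2

Bargaining reaches the level where marginal profit last exceeds marginal view damage.
That holds through level 2 (239 ≥ 219) but not at 3 (127 < 329).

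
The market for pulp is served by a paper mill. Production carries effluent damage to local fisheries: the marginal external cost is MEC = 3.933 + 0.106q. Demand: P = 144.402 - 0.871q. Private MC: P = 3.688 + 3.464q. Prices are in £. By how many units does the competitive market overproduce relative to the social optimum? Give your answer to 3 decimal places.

1.660 units

Market equilibrium (private): 3.688 + 3.464q = 144.402 - 0.871q → q_m = 32.4600.
Social marginal cost = private MC + MEC = 7.621 + 3.570q.
Set SMC = demand: 7.621 + 3.570q = 144.402 - 0.871q → q* = 30.7996.
Gap = |32.4600 − 30.7996| = 1.6604.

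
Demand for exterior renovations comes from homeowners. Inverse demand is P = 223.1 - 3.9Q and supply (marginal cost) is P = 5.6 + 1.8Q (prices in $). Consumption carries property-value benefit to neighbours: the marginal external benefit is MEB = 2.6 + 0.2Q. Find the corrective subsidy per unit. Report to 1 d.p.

subsidy = $10.6 per unit

Social marginal benefit = demand + MEB = 225.7 - 3.7Q.
Set SMB = MC: 225.7 - 3.7Q = 5.6 + 1.8Q → Q* = 40.0182.
The Pigouvian subsidy equals MEB at Q*: 2.6 + 0.2×40.0182 = 10.6036.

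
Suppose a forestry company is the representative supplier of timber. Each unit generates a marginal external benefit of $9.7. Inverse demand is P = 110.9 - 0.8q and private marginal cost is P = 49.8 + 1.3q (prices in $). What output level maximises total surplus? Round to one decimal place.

q* = 33.7

Social marginal cost = private MC − MEB = 40.1 + 1.3q.
Set SMC = demand: 40.1 + 1.3q = 110.9 - 0.8q → q* = 33.7143.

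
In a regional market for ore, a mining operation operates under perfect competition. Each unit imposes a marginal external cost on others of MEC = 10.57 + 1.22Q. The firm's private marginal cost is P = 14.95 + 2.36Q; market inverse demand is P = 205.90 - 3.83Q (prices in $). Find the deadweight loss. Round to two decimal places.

DWL = $156.79

Market equilibrium (private): 14.95 + 2.36Q = 205.90 - 3.83Q → Q_m = 30.8481.
Social marginal cost = private MC + MEC = 25.52 + 3.58Q.
Set SMC = demand: 25.52 + 3.58Q = 205.90 - 3.83Q → Q* = 24.3428.
Between Q* and Q_m the wedge SMC − demand runs linearly from 0 to MEC(Q_m), so the loss is a triangle.
DWL = ½ × 6.5053 × 48.2047 = 156.7930.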